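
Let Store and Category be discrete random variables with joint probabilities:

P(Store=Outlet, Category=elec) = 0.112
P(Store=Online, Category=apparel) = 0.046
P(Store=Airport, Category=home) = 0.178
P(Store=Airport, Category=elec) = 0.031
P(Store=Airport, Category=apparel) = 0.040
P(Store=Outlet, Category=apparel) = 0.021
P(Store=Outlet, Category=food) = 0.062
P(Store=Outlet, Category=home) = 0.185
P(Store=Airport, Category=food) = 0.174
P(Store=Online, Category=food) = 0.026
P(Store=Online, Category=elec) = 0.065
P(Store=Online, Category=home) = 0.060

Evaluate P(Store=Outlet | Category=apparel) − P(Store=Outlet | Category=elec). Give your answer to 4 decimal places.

P(Category=apparel) = 0.040 + 0.021 + 0.046 = 0.107; P(Store=Outlet | Category=apparel) = 0.021/0.107 = 0.19626.
P(Category=elec) = 0.031 + 0.112 + 0.065 = 0.208; P(Store=Outlet | Category=elec) = 0.112/0.208 = 0.53846.
Difference = -0.3422.

-0.3422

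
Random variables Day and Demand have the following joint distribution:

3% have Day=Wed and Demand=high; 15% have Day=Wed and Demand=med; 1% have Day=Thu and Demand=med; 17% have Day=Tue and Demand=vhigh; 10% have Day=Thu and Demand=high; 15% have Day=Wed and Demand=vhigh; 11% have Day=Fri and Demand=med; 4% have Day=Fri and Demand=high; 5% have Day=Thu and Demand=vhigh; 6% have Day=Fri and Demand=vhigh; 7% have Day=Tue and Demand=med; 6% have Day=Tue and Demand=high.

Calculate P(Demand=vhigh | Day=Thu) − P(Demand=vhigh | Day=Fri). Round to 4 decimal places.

0.0268

P(Day=Thu) = 0.01 + 0.10 + 0.05 = 0.16; P(Demand=vhigh | Day=Thu) = 0.05/0.16 = 0.31250.
P(Day=Fri) = 0.11 + 0.04 + 0.06 = 0.21; P(Demand=vhigh | Day=Fri) = 0.06/0.21 = 0.28571.
Difference = 0.0268.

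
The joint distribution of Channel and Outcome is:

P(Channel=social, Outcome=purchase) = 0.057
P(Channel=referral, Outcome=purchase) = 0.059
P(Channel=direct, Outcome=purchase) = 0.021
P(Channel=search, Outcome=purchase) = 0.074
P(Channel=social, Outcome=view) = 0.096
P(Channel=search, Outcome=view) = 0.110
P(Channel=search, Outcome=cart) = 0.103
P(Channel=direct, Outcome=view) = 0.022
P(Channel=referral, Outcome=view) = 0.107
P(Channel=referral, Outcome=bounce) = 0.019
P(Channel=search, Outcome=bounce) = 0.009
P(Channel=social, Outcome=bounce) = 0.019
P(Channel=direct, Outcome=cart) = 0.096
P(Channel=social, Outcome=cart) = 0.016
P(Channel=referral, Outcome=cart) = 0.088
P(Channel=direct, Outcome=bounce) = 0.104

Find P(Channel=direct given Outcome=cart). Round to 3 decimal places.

0.317

P(Outcome=cart) = 0.103 + 0.016 + 0.096 + 0.088 = 0.303.
P(Channel=direct | Outcome=cart) = 0.096/0.303 = 0.317.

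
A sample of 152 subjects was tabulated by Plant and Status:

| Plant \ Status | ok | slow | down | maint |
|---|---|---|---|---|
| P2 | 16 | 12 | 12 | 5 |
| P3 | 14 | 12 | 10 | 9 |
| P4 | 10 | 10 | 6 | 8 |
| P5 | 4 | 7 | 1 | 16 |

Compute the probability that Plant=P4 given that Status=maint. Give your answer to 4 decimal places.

0.2105

Total with Status=maint: 5 + 9 + 8 + 16 = 38.
P(Plant=P4 | Status=maint) = 8/38 = 0.2105.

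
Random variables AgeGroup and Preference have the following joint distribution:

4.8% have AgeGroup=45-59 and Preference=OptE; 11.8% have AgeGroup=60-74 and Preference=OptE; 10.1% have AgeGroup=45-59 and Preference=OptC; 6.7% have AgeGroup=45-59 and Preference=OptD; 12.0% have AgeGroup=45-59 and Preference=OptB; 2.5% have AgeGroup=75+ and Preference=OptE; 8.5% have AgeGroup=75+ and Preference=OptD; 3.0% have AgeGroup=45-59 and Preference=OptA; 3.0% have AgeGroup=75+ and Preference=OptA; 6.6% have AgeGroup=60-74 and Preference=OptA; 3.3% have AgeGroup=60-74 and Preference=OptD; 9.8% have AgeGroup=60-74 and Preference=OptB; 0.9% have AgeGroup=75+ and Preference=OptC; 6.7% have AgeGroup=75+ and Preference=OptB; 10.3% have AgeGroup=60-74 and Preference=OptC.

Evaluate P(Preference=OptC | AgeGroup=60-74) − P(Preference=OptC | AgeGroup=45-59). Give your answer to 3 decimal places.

P(AgeGroup=60-74) = 0.066 + 0.098 + 0.103 + 0.033 + 0.118 = 0.418; P(Preference=OptC | AgeGroup=60-74) = 0.103/0.418 = 0.2464.
P(AgeGroup=45-59) = 0.030 + 0.120 + 0.101 + 0.067 + 0.048 = 0.366; P(Preference=OptC | AgeGroup=45-59) = 0.101/0.366 = 0.2760.
Difference = -0.030.

-0.030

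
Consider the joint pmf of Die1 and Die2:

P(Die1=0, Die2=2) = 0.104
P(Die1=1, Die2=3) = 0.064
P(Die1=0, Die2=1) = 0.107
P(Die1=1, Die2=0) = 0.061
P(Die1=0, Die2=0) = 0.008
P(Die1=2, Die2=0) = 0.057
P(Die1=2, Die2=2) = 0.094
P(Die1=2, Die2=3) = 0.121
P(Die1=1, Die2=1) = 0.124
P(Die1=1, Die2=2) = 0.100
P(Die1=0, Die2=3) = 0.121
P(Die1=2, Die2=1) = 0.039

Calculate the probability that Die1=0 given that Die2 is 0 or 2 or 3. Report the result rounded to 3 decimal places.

0.319

P(Die2=0) = 0.008 + 0.061 + 0.057 = 0.126.
P(Die2=2) = 0.104 + 0.100 + 0.094 = 0.298.
P(Die2=3) = 0.121 + 0.064 + 0.121 = 0.306.
P(Die2 ∈ {0, 2, 3}) = 0.126 + 0.298 + 0.306 = 0.730; P(Die1=0, Die2 ∈ {0, 2, 3}) = 0.008 + 0.104 + 0.121 = 0.233.
P(Die1=0 | Die2 ∈ {0, 2, 3}) = 0.233/0.730 = 0.319.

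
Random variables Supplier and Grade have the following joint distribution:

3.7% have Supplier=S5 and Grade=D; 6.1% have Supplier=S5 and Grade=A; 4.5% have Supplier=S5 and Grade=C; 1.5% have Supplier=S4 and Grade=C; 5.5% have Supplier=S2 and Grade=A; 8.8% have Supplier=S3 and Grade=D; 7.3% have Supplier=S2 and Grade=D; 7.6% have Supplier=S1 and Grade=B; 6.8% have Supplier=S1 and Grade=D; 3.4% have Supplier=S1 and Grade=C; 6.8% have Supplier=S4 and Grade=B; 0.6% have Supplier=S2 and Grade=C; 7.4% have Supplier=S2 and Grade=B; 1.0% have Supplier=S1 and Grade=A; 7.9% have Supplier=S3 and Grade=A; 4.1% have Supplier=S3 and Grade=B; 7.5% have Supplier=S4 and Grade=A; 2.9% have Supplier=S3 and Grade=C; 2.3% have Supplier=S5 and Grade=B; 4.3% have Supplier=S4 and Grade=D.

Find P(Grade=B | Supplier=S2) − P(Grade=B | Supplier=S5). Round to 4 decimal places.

P(Supplier=S2) = 0.055 + 0.074 + 0.006 + 0.073 = 0.208; P(Grade=B | Supplier=S2) = 0.074/0.208 = 0.35577.
P(Supplier=S5) = 0.061 + 0.023 + 0.045 + 0.037 = 0.166; P(Grade=B | Supplier=S5) = 0.023/0.166 = 0.13855.
Difference = 0.2172.

0.2172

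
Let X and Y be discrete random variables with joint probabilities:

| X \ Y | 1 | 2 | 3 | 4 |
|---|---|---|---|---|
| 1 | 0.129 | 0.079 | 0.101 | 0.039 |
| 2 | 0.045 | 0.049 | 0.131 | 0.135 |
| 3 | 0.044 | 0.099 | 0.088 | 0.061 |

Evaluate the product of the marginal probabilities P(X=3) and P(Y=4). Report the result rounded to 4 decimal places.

0.0686

P(X=3) = 0.044 + 0.099 + 0.088 + 0.061 = 0.292.
P(Y=4) = 0.039 + 0.135 + 0.061 = 0.235.
Product: 0.292 × 0.235 = 0.0686.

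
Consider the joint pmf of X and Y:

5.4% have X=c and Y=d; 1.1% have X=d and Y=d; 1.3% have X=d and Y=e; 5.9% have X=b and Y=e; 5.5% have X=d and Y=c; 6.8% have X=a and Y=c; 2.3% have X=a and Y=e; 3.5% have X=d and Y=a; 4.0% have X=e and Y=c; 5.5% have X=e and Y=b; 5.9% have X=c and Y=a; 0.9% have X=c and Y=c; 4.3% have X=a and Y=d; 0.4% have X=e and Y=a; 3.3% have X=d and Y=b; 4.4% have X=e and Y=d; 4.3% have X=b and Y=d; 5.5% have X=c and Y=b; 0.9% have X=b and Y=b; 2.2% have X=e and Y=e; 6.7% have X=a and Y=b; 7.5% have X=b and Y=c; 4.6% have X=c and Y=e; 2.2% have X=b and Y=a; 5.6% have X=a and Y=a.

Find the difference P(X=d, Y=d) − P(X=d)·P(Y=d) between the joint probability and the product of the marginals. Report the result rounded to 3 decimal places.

P(X=d) = 0.035 + 0.033 + 0.055 + 0.011 + 0.013 = 0.147.
P(Y=d) = 0.043 + 0.043 + 0.054 + 0.011 + 0.044 = 0.195.
P(X=d, Y=d) − P(X=d)P(Y=d) = 0.011 − 0.147×0.195 = -0.018.

-0.018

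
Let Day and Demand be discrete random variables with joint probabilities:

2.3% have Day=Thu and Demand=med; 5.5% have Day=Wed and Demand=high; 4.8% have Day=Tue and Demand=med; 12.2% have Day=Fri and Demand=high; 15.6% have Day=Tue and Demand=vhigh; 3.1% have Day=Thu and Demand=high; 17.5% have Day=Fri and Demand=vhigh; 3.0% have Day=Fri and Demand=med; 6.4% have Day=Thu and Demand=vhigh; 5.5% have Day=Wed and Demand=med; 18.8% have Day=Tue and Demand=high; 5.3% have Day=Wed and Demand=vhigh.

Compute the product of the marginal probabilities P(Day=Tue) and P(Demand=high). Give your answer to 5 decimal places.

0.15523

P(Day=Tue) = 0.048 + 0.188 + 0.156 = 0.392.
P(Demand=high) = 0.188 + 0.055 + 0.031 + 0.122 = 0.396.
Product: 0.392 × 0.396 = 0.15523.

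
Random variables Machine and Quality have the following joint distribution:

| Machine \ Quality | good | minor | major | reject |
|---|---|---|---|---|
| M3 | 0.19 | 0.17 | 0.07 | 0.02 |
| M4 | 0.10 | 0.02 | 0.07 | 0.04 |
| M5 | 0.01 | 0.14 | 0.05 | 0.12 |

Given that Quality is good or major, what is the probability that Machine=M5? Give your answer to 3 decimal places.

P(Quality=good) = 0.19 + 0.10 + 0.01 = 0.30.
P(Quality=major) = 0.07 + 0.07 + 0.05 = 0.19.
P(Quality ∈ {good, major}) = 0.30 + 0.19 = 0.49; P(Machine=M5, Quality ∈ {good, major}) = 0.01 + 0.05 = 0.06.
P(Machine=M5 | Quality ∈ {good, major}) = 0.06/0.49 = 0.122.

0.122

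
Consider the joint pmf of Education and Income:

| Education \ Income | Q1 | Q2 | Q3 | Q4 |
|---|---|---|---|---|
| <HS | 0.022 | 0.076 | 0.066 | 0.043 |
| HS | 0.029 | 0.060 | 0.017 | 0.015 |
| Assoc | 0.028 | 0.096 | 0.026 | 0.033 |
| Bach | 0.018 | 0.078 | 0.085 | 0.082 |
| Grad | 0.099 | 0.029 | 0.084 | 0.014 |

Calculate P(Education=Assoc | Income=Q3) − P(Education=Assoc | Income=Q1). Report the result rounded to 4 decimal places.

P(Income=Q3) = 0.066 + 0.017 + 0.026 + 0.085 + 0.084 = 0.278; P(Education=Assoc | Income=Q3) = 0.026/0.278 = 0.09353.
P(Income=Q1) = 0.022 + 0.029 + 0.028 + 0.018 + 0.099 = 0.196; P(Education=Assoc | Income=Q1) = 0.028/0.196 = 0.14286.
Difference = -0.0493.

-0.0493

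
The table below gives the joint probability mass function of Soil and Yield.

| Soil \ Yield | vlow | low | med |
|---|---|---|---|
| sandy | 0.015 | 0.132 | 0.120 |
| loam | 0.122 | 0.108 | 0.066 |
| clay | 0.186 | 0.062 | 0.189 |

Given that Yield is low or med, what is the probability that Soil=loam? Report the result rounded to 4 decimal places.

P(Yield=low) = 0.132 + 0.108 + 0.062 = 0.302.
P(Yield=med) = 0.120 + 0.066 + 0.189 = 0.375.
P(Yield ∈ {low, med}) = 0.302 + 0.375 = 0.677; P(Soil=loam, Yield ∈ {low, med}) = 0.108 + 0.066 = 0.174.
P(Soil=loam | Yield ∈ {low, med}) = 0.174/0.677 = 0.2570.

0.2570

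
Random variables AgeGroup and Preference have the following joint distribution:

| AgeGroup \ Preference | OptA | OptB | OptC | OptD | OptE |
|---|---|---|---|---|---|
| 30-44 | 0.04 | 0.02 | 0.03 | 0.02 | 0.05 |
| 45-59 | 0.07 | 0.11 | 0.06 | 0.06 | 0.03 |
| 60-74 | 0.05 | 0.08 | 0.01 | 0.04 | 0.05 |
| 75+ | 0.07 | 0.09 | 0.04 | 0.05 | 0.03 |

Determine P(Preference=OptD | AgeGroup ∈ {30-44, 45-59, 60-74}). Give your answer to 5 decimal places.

P(AgeGroup=30-44) = 0.04 + 0.02 + 0.03 + 0.02 + 0.05 = 0.16.
P(AgeGroup=45-59) = 0.07 + 0.11 + 0.06 + 0.06 + 0.03 = 0.33.
P(AgeGroup=60-74) = 0.05 + 0.08 + 0.01 + 0.04 + 0.05 = 0.23.
P(AgeGroup ∈ {30-44, 45-59, 60-74}) = 0.16 + 0.33 + 0.23 = 0.72; P(Preference=OptD, AgeGroup ∈ {30-44, 45-59, 60-74}) = 0.02 + 0.06 + 0.04 = 0.12.
P(Preference=OptD | AgeGroup ∈ {30-44, 45-59, 60-74}) = 0.12/0.72 = 0.16667.

0.16667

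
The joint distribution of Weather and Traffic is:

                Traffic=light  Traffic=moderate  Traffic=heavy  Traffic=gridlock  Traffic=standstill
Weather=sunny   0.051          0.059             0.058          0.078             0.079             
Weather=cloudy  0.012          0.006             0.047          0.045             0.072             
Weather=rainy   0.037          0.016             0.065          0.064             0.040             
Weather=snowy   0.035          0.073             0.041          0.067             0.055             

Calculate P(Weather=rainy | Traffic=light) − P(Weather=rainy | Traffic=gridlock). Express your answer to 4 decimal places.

P(Traffic=light) = 0.051 + 0.012 + 0.037 + 0.035 = 0.135; P(Weather=rainy | Traffic=light) = 0.037/0.135 = 0.27407.
P(Traffic=gridlock) = 0.078 + 0.045 + 0.064 + 0.067 = 0.254; P(Weather=rainy | Traffic=gridlock) = 0.064/0.254 = 0.25197.
Difference = 0.0221.

0.0221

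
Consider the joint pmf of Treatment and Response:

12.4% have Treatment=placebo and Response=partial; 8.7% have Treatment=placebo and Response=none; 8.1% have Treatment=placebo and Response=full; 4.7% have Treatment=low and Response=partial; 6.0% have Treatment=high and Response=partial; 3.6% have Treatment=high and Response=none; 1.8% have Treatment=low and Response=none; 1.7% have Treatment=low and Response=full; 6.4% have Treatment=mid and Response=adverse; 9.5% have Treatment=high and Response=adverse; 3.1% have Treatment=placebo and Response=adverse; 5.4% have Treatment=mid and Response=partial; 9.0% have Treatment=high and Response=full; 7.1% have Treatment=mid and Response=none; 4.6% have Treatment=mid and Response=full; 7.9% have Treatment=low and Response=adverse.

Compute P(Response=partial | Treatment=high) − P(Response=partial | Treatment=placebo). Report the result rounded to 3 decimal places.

P(Treatment=high) = 0.036 + 0.060 + 0.090 + 0.095 = 0.281; P(Response=partial | Treatment=high) = 0.060/0.281 = 0.2135.
P(Treatment=placebo) = 0.087 + 0.124 + 0.081 + 0.031 = 0.323; P(Response=partial | Treatment=placebo) = 0.124/0.323 = 0.3839.
Difference = -0.170.

-0.170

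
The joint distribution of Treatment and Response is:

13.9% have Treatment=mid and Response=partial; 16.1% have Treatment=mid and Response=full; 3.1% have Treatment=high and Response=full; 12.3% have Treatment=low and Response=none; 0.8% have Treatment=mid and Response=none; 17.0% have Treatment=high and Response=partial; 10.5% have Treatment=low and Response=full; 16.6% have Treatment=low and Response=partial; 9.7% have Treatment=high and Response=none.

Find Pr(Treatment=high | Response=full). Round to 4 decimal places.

P(Response=full) = 0.105 + 0.161 + 0.031 = 0.297.
P(Treatment=high | Response=full) = 0.031/0.297 = 0.1044.

0.1044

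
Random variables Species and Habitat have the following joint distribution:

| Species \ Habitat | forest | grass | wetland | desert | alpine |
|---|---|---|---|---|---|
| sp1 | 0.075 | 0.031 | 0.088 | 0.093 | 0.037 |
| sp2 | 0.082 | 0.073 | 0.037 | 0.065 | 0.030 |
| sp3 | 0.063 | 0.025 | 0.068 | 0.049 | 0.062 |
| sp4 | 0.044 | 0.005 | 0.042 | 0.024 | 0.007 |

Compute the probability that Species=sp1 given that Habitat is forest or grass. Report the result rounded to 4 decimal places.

P(Habitat=forest) = 0.075 + 0.082 + 0.063 + 0.044 = 0.264.
P(Habitat=grass) = 0.031 + 0.073 + 0.025 + 0.005 = 0.134.
P(Habitat ∈ {forest, grass}) = 0.264 + 0.134 = 0.398; P(Species=sp1, Habitat ∈ {forest, grass}) = 0.075 + 0.031 = 0.106.
P(Species=sp1 | Habitat ∈ {forest, grass}) = 0.106/0.398 = 0.2663.

0.2663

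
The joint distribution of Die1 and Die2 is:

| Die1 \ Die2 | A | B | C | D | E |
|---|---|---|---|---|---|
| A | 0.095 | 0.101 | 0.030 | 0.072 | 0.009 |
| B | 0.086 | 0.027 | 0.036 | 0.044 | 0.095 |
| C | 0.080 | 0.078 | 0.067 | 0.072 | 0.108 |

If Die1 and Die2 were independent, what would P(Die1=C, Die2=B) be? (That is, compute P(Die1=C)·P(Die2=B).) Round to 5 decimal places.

0.08343

P(Die1=C) = 0.080 + 0.078 + 0.067 + 0.072 + 0.108 = 0.405.
P(Die2=B) = 0.101 + 0.027 + 0.078 = 0.206.
Product: 0.405 × 0.206 = 0.08343.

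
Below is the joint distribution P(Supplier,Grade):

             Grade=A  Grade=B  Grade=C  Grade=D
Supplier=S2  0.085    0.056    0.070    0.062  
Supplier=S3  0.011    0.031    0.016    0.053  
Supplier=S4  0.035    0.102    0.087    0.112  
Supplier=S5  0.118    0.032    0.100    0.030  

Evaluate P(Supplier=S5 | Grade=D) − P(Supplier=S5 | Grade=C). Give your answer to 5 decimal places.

-0.24957

P(Grade=D) = 0.062 + 0.053 + 0.112 + 0.030 = 0.257; P(Supplier=S5 | Grade=D) = 0.030/0.257 = 0.116732.
P(Grade=C) = 0.070 + 0.016 + 0.087 + 0.100 = 0.273; P(Supplier=S5 | Grade=C) = 0.100/0.273 = 0.366300.
Difference = -0.24957.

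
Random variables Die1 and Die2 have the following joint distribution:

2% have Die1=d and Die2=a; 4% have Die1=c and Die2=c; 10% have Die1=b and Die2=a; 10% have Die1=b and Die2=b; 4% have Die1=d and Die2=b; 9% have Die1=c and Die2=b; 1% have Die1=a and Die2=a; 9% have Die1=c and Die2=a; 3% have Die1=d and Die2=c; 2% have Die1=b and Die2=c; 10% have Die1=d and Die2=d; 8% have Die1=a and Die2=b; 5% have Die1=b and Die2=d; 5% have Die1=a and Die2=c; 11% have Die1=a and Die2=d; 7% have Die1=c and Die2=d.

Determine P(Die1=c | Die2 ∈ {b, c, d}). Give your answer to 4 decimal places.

P(Die2=b) = 0.08 + 0.10 + 0.09 + 0.04 = 0.31.
P(Die2=c) = 0.05 + 0.02 + 0.04 + 0.03 = 0.14.
P(Die2=d) = 0.11 + 0.05 + 0.07 + 0.10 = 0.33.
P(Die2 ∈ {b, c, d}) = 0.31 + 0.14 + 0.33 = 0.78; P(Die1=c, Die2 ∈ {b, c, d}) = 0.09 + 0.04 + 0.07 = 0.20.
P(Die1=c | Die2 ∈ {b, c, d}) = 0.20/0.78 = 0.2564.

0.2564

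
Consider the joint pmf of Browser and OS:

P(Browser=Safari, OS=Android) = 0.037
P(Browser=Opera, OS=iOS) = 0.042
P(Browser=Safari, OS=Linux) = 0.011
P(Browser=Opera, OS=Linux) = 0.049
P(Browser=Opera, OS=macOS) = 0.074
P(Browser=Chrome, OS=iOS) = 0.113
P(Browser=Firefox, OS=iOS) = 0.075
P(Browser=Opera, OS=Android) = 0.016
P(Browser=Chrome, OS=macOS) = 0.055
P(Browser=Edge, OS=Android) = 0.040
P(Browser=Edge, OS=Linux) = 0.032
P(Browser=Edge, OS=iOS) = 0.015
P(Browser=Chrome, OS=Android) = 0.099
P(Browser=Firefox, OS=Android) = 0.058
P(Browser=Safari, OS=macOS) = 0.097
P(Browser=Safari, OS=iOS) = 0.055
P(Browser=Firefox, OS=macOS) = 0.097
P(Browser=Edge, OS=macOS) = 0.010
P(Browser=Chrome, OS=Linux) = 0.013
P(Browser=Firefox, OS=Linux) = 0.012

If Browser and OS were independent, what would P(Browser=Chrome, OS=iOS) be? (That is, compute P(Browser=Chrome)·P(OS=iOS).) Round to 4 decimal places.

P(Browser=Chrome) = 0.055 + 0.013 + 0.113 + 0.099 = 0.280.
P(OS=iOS) = 0.113 + 0.075 + 0.055 + 0.015 + 0.042 = 0.300.
Product: 0.280 × 0.300 = 0.0840.

0.0840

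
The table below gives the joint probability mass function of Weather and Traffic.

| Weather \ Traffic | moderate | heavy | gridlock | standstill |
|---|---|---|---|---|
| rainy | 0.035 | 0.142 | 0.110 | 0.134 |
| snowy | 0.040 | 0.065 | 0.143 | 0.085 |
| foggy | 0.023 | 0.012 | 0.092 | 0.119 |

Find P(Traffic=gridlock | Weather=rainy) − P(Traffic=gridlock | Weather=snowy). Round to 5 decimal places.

P(Weather=rainy) = 0.035 + 0.142 + 0.110 + 0.134 = 0.421; P(Traffic=gridlock | Weather=rainy) = 0.110/0.421 = 0.261283.
P(Weather=snowy) = 0.040 + 0.065 + 0.143 + 0.085 = 0.333; P(Traffic=gridlock | Weather=snowy) = 0.143/0.333 = 0.429429.
Difference = -0.16815.

-0.16815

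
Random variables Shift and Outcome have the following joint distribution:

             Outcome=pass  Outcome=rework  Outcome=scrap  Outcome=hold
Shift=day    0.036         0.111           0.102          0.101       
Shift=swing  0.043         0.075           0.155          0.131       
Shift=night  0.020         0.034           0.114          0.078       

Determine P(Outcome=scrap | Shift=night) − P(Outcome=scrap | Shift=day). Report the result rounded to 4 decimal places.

0.1720

P(Shift=night) = 0.020 + 0.034 + 0.114 + 0.078 = 0.246; P(Outcome=scrap | Shift=night) = 0.114/0.246 = 0.46341.
P(Shift=day) = 0.036 + 0.111 + 0.102 + 0.101 = 0.350; P(Outcome=scrap | Shift=day) = 0.102/0.350 = 0.29143.
Difference = 0.1720.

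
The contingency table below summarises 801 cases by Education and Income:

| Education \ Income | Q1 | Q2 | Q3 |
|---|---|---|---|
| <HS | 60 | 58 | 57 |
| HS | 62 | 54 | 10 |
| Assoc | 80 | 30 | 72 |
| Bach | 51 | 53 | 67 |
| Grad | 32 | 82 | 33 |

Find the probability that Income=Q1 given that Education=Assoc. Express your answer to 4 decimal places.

0.4396

Total with Education=Assoc: 80 + 30 + 72 = 182.
P(Income=Q1 | Education=Assoc) = 80/182 = 0.4396.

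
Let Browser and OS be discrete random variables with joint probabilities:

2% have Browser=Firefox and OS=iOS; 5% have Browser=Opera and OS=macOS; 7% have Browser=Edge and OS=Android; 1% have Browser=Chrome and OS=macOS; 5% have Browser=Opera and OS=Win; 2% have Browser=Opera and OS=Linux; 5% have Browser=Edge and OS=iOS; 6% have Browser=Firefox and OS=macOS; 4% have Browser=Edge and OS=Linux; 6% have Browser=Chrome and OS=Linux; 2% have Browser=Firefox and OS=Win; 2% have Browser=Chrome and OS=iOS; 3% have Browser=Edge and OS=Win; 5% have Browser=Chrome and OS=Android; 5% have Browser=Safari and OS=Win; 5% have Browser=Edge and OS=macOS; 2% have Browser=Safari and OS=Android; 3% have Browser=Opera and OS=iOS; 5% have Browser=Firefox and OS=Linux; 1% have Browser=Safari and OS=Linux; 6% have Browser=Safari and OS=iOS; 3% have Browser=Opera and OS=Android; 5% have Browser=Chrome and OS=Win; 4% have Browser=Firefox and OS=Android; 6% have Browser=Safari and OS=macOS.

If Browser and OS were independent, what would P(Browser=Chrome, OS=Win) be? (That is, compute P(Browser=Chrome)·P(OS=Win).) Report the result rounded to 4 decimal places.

0.0380

P(Browser=Chrome) = 0.05 + 0.01 + 0.06 + 0.02 + 0.05 = 0.19.
P(OS=Win) = 0.05 + 0.02 + 0.05 + 0.03 + 0.05 = 0.20.
Product: 0.19 × 0.20 = 0.0380.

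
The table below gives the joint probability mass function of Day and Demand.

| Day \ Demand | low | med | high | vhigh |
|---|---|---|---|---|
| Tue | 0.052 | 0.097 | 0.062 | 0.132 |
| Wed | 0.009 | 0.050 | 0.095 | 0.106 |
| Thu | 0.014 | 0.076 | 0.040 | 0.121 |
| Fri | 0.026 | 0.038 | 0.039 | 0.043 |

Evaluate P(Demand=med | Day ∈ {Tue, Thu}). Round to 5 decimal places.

0.29125

P(Day=Tue) = 0.052 + 0.097 + 0.062 + 0.132 = 0.343.
P(Day=Thu) = 0.014 + 0.076 + 0.040 + 0.121 = 0.251.
P(Day ∈ {Tue, Thu}) = 0.343 + 0.251 = 0.594; P(Demand=med, Day ∈ {Tue, Thu}) = 0.097 + 0.076 = 0.173.
P(Demand=med | Day ∈ {Tue, Thu}) = 0.173/0.594 = 0.29125.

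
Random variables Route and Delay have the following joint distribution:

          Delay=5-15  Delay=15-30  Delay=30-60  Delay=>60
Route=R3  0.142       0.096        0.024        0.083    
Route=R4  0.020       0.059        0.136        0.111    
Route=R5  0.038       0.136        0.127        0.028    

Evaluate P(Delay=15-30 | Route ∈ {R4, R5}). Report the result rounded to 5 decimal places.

P(Route=R4) = 0.020 + 0.059 + 0.136 + 0.111 = 0.326.
P(Route=R5) = 0.038 + 0.136 + 0.127 + 0.028 = 0.329.
P(Route ∈ {R4, R5}) = 0.326 + 0.329 = 0.655; P(Delay=15-30, Route ∈ {R4, R5}) = 0.059 + 0.136 = 0.195.
P(Delay=15-30 | Route ∈ {R4, R5}) = 0.195/0.655 = 0.29771.

0.29771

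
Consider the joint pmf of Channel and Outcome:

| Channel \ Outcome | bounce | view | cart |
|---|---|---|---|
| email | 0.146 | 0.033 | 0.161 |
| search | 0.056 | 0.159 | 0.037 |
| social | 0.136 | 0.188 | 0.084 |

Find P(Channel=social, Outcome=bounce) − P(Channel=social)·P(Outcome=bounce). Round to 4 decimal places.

-0.0019

P(Channel=social) = 0.136 + 0.188 + 0.084 = 0.408.
P(Outcome=bounce) = 0.146 + 0.056 + 0.136 = 0.338.
P(Channel=social, Outcome=bounce) − P(Channel=social)P(Outcome=bounce) = 0.136 − 0.408×0.338 = -0.0019.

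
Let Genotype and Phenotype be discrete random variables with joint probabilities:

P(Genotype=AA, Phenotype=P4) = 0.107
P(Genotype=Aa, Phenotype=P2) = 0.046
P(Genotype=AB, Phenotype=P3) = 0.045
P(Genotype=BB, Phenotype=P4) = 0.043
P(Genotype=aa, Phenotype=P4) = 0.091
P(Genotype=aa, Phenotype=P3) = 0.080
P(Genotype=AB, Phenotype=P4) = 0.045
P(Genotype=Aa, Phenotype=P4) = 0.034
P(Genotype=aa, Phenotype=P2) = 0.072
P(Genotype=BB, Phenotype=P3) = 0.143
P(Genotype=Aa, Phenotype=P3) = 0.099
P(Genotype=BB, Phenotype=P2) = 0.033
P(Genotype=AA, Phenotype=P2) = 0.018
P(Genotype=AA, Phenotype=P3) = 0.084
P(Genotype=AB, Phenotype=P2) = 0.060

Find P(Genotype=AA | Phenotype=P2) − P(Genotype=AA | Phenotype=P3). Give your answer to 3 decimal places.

P(Phenotype=P2) = 0.018 + 0.046 + 0.072 + 0.060 + 0.033 = 0.229; P(Genotype=AA | Phenotype=P2) = 0.018/0.229 = 0.0786.
P(Phenotype=P3) = 0.084 + 0.099 + 0.080 + 0.045 + 0.143 = 0.451; P(Genotype=AA | Phenotype=P3) = 0.084/0.451 = 0.1863.
Difference = -0.108.

-0.108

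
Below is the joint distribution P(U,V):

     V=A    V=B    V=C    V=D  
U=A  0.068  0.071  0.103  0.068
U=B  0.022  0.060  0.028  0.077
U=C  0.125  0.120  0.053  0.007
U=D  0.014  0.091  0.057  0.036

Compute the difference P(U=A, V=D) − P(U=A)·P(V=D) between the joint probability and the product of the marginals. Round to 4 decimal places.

0.0097

P(U=A) = 0.068 + 0.071 + 0.103 + 0.068 = 0.310.
P(V=D) = 0.068 + 0.077 + 0.007 + 0.036 = 0.188.
P(U=A, V=D) − P(U=A)P(V=D) = 0.068 − 0.310×0.188 = 0.0097.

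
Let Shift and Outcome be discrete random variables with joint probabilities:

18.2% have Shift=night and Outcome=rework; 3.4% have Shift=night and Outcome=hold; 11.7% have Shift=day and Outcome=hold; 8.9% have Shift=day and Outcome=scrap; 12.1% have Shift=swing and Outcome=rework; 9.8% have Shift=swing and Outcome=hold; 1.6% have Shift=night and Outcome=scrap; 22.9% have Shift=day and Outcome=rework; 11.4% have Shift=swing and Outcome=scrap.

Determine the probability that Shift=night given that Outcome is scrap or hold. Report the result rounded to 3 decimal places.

0.107

P(Outcome=scrap) = 0.089 + 0.114 + 0.016 = 0.219.
P(Outcome=hold) = 0.117 + 0.098 + 0.034 = 0.249.
P(Outcome ∈ {scrap, hold}) = 0.219 + 0.249 = 0.468; P(Shift=night, Outcome ∈ {scrap, hold}) = 0.016 + 0.034 = 0.050.
P(Shift=night | Outcome ∈ {scrap, hold}) = 0.050/0.468 = 0.107.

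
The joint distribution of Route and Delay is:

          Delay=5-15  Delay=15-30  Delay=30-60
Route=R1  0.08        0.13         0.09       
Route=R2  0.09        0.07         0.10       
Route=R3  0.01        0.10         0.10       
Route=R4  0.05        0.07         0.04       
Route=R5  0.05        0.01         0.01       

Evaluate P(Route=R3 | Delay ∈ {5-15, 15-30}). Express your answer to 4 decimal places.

0.1667

P(Delay=5-15) = 0.08 + 0.09 + 0.01 + 0.05 + 0.05 = 0.28.
P(Delay=15-30) = 0.13 + 0.07 + 0.10 + 0.07 + 0.01 = 0.38.
P(Delay ∈ {5-15, 15-30}) = 0.28 + 0.38 = 0.66; P(Route=R3, Delay ∈ {5-15, 15-30}) = 0.01 + 0.10 = 0.11.
P(Route=R3 | Delay ∈ {5-15, 15-30}) = 0.11/0.66 = 0.1667.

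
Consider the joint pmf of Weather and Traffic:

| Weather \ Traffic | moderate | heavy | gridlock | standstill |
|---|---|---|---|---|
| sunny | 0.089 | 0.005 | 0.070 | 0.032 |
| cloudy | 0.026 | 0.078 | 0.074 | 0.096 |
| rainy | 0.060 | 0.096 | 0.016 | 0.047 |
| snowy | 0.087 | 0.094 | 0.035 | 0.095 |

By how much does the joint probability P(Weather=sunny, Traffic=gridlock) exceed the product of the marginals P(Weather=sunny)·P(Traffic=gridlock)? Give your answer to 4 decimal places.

0.0318

P(Weather=sunny) = 0.089 + 0.005 + 0.070 + 0.032 = 0.196.
P(Traffic=gridlock) = 0.070 + 0.074 + 0.016 + 0.035 = 0.195.
P(Weather=sunny, Traffic=gridlock) − P(Weather=sunny)P(Traffic=gridlock) = 0.070 − 0.196×0.195 = 0.0318.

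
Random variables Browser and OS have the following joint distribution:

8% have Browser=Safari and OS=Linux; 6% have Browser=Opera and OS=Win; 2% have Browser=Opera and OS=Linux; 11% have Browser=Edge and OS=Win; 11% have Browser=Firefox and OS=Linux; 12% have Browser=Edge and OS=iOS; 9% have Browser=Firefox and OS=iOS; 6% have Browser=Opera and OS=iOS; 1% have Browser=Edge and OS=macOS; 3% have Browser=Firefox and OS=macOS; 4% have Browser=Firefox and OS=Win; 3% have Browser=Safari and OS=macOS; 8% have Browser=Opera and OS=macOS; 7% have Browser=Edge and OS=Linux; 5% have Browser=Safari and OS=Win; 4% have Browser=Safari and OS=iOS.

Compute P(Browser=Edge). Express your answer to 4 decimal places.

P(Browser=Edge) = 0.11 + 0.01 + 0.07 + 0.12 = 0.31.

0.3100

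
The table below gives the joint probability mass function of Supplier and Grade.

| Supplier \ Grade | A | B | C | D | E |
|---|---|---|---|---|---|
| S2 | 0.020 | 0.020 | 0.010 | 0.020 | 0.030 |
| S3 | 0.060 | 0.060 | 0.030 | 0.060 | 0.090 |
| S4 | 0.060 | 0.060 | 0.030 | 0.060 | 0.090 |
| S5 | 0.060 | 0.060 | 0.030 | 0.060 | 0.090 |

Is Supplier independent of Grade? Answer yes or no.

Every cell satisfies P(Supplier,Grade) = P(Supplier)·P(Grade). For instance P(Supplier=S4) = 0.300, P(Grade=E) = 0.300, and 0.300×0.300 = 0.090 matches the joint entry. So Supplier and Grade are independent.

yes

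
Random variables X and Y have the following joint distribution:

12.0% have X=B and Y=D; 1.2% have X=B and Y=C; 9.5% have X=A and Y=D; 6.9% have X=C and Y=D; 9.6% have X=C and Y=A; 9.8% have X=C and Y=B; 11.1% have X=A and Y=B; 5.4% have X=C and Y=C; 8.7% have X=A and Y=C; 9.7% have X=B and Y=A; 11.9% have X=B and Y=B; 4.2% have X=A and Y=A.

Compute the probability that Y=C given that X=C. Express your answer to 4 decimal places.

P(X=C) = 0.096 + 0.098 + 0.054 + 0.069 = 0.317.
P(Y=C | X=C) = 0.054/0.317 = 0.1703.

0.1703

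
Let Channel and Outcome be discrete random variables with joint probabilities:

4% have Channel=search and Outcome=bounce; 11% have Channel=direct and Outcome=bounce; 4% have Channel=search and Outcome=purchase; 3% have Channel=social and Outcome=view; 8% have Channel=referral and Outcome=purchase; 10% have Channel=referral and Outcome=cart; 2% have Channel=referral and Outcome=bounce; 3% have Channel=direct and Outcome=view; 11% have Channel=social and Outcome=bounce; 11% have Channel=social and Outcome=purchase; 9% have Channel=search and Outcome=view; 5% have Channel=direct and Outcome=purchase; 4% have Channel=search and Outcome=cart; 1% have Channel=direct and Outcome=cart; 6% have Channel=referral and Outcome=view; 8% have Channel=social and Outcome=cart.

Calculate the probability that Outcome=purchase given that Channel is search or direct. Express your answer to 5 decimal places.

0.21951

P(Channel=search) = 0.04 + 0.09 + 0.04 + 0.04 = 0.21.
P(Channel=direct) = 0.11 + 0.03 + 0.01 + 0.05 = 0.20.
P(Channel ∈ {search, direct}) = 0.21 + 0.20 = 0.41; P(Outcome=purchase, Channel ∈ {search, direct}) = 0.04 + 0.05 = 0.09.
P(Outcome=purchase | Channel ∈ {search, direct}) = 0.09/0.41 = 0.21951.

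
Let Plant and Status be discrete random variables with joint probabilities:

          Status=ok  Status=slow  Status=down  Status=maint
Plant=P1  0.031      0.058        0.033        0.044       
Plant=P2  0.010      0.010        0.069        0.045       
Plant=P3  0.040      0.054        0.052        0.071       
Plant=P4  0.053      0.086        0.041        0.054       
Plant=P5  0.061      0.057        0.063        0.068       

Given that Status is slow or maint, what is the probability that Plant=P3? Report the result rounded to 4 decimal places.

0.2285

P(Status=slow) = 0.058 + 0.010 + 0.054 + 0.086 + 0.057 = 0.265.
P(Status=maint) = 0.044 + 0.045 + 0.071 + 0.054 + 0.068 = 0.282.
P(Status ∈ {slow, maint}) = 0.265 + 0.282 = 0.547; P(Plant=P3, Status ∈ {slow, maint}) = 0.054 + 0.071 = 0.125.
P(Plant=P3 | Status ∈ {slow, maint}) = 0.125/0.547 = 0.2285.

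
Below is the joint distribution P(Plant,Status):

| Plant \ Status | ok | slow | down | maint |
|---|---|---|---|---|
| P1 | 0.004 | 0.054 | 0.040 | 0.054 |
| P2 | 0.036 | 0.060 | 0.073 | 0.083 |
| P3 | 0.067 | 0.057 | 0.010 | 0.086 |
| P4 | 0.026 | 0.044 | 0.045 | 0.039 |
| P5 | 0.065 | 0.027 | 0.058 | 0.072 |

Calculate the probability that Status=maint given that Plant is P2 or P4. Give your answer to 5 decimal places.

P(Plant=P2) = 0.036 + 0.060 + 0.073 + 0.083 = 0.252.
P(Plant=P4) = 0.026 + 0.044 + 0.045 + 0.039 = 0.154.
P(Plant ∈ {P2, P4}) = 0.252 + 0.154 = 0.406; P(Status=maint, Plant ∈ {P2, P4}) = 0.083 + 0.039 = 0.122.
P(Status=maint | Plant ∈ {P2, P4}) = 0.122/0.406 = 0.30049.

0.30049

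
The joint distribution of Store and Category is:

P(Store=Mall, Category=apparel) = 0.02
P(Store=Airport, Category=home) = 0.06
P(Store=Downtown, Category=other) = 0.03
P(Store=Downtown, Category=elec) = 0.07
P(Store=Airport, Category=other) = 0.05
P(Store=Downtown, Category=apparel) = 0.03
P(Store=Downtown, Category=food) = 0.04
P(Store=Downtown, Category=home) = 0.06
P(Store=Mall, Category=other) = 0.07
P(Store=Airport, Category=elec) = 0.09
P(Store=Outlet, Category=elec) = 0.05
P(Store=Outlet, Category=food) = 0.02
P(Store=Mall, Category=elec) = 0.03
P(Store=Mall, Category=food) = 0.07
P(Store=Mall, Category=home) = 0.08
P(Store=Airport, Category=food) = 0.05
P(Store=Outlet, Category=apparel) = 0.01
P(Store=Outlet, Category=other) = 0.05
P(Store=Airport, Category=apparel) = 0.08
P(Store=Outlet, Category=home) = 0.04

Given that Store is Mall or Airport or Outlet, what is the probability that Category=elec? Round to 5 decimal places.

P(Store=Mall) = 0.07 + 0.02 + 0.03 + 0.08 + 0.07 = 0.27.
P(Store=Airport) = 0.05 + 0.08 + 0.09 + 0.06 + 0.05 = 0.33.
P(Store=Outlet) = 0.02 + 0.01 + 0.05 + 0.04 + 0.05 = 0.17.
P(Store ∈ {Mall, Airport, Outlet}) = 0.27 + 0.33 + 0.17 = 0.77; P(Category=elec, Store ∈ {Mall, Airport, Outlet}) = 0.03 + 0.09 + 0.05 = 0.17.
P(Category=elec | Store ∈ {Mall, Airport, Outlet}) = 0.17/0.77 = 0.22078.

0.22078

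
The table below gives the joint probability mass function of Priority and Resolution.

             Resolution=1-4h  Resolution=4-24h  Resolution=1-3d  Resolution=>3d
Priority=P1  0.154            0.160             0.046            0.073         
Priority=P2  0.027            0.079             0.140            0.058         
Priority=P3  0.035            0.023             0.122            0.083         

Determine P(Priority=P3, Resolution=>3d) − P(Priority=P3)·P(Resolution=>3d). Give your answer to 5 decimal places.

0.02672

P(Priority=P3) = 0.035 + 0.023 + 0.122 + 0.083 = 0.263.
P(Resolution=>3d) = 0.073 + 0.058 + 0.083 = 0.214.
P(Priority=P3, Resolution=>3d) − P(Priority=P3)P(Resolution=>3d) = 0.083 − 0.263×0.214 = 0.02672.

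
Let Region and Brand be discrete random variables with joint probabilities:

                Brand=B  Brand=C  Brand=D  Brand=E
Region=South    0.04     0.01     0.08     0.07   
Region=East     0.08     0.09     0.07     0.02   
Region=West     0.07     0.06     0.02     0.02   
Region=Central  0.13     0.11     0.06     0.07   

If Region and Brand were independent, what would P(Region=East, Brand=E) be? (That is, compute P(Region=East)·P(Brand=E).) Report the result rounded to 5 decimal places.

P(Region=East) = 0.08 + 0.09 + 0.07 + 0.02 = 0.26.
P(Brand=E) = 0.07 + 0.02 + 0.02 + 0.07 = 0.18.
Product: 0.26 × 0.18 = 0.04680.

0.04680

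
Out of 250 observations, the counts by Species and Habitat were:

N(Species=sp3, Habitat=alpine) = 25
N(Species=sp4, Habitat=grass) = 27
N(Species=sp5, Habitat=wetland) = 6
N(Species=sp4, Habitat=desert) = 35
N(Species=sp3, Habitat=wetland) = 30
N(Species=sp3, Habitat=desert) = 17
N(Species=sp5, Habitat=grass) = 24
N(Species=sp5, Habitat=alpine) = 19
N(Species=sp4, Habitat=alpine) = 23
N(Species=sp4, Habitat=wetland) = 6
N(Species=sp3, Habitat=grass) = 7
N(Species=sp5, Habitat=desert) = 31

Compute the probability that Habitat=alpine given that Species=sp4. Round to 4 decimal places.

Total with Species=sp4: 27 + 6 + 35 + 23 = 91.
P(Habitat=alpine | Species=sp4) = 23/91 = 0.2527.

0.2527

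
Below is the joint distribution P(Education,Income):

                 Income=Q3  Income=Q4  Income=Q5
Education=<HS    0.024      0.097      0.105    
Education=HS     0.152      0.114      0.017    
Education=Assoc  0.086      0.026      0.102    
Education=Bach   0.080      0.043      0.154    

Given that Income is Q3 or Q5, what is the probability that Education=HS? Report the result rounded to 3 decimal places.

0.235

P(Income=Q3) = 0.024 + 0.152 + 0.086 + 0.080 = 0.342.
P(Income=Q5) = 0.105 + 0.017 + 0.102 + 0.154 = 0.378.
P(Income ∈ {Q3, Q5}) = 0.342 + 0.378 = 0.720; P(Education=HS, Income ∈ {Q3, Q5}) = 0.152 + 0.017 = 0.169.
P(Education=HS | Income ∈ {Q3, Q5}) = 0.169/0.720 = 0.235.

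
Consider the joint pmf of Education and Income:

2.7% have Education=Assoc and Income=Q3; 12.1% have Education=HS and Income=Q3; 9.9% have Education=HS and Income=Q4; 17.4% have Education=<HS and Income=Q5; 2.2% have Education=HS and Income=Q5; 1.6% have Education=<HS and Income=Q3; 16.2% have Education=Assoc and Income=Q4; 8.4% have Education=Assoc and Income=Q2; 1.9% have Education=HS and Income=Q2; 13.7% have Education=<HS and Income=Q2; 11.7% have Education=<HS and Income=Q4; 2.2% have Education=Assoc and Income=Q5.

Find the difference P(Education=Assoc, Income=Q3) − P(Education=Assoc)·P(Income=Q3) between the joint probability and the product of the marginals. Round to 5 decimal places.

-0.02138

P(Education=Assoc) = 0.084 + 0.027 + 0.162 + 0.022 = 0.295.
P(Income=Q3) = 0.016 + 0.121 + 0.027 = 0.164.
P(Education=Assoc, Income=Q3) − P(Education=Assoc)P(Income=Q3) = 0.027 − 0.295×0.164 = -0.02138.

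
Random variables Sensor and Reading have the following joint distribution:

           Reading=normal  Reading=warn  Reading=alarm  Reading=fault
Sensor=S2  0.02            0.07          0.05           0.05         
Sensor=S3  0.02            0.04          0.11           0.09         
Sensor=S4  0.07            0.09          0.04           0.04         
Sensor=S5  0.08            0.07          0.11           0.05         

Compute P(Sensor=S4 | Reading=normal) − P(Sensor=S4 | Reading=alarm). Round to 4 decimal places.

P(Reading=normal) = 0.02 + 0.02 + 0.07 + 0.08 = 0.19; P(Sensor=S4 | Reading=normal) = 0.07/0.19 = 0.36842.
P(Reading=alarm) = 0.05 + 0.11 + 0.04 + 0.11 = 0.31; P(Sensor=S4 | Reading=alarm) = 0.04/0.31 = 0.12903.
Difference = 0.2394.

0.2394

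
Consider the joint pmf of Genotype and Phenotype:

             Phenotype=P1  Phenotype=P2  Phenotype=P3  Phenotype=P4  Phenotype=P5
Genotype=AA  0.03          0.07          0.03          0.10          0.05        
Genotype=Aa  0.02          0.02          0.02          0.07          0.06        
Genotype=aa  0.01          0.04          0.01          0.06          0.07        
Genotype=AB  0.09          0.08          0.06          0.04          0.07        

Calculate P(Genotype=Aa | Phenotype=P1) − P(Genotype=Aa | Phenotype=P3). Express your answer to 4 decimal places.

-0.0333

P(Phenotype=P1) = 0.03 + 0.02 + 0.01 + 0.09 = 0.15; P(Genotype=Aa | Phenotype=P1) = 0.02/0.15 = 0.13333.
P(Phenotype=P3) = 0.03 + 0.02 + 0.01 + 0.06 = 0.12; P(Genotype=Aa | Phenotype=P3) = 0.02/0.12 = 0.16667.
Difference = -0.0333.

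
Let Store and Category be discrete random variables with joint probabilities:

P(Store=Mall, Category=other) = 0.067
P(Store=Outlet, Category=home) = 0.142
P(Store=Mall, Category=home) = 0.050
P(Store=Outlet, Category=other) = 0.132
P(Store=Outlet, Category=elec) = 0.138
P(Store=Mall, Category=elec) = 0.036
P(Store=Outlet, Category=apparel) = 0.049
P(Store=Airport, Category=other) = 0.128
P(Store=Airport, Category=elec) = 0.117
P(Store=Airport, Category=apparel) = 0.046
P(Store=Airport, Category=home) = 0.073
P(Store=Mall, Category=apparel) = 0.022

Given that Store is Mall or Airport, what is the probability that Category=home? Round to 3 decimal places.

P(Store=Mall) = 0.022 + 0.036 + 0.050 + 0.067 = 0.175.
P(Store=Airport) = 0.046 + 0.117 + 0.073 + 0.128 = 0.364.
P(Store ∈ {Mall, Airport}) = 0.175 + 0.364 = 0.539; P(Category=home, Store ∈ {Mall, Airport}) = 0.050 + 0.073 = 0.123.
P(Category=home | Store ∈ {Mall, Airport}) = 0.123/0.539 = 0.228.

0.228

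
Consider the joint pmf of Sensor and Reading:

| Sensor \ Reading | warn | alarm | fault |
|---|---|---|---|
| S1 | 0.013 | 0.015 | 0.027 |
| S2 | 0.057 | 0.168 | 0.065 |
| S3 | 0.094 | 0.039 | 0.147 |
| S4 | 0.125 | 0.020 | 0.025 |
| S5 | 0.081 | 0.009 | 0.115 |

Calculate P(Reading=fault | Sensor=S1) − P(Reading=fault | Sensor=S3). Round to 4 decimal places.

P(Sensor=S1) = 0.013 + 0.015 + 0.027 = 0.055; P(Reading=fault | Sensor=S1) = 0.027/0.055 = 0.49091.
P(Sensor=S3) = 0.094 + 0.039 + 0.147 = 0.280; P(Reading=fault | Sensor=S3) = 0.147/0.280 = 0.52500.
Difference = -0.0341.

-0.0341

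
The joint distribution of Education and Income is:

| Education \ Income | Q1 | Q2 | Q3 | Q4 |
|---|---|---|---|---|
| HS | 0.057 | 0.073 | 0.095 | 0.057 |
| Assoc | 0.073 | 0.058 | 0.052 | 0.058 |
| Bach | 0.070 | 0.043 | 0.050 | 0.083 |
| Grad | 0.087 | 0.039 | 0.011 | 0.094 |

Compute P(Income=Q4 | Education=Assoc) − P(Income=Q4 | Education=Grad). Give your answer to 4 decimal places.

-0.1663

P(Education=Assoc) = 0.073 + 0.058 + 0.052 + 0.058 = 0.241; P(Income=Q4 | Education=Assoc) = 0.058/0.241 = 0.24066.
P(Education=Grad) = 0.087 + 0.039 + 0.011 + 0.094 = 0.231; P(Income=Q4 | Education=Grad) = 0.094/0.231 = 0.40693.
Difference = -0.1663.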